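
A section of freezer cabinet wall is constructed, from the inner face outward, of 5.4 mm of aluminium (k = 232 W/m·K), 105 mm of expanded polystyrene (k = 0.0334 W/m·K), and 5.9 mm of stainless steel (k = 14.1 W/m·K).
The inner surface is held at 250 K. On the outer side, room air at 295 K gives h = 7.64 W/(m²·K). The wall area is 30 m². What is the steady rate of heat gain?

Treating each layer as a thermal resistance in series:
R_aluminium = L/(kA) = 0.0054/(232×30) = 7.759×10^-7 K/W
R_expanded polystyrene = L/(kA) = 0.105/(0.0334×30) = 0.1048 K/W
R_stainless steel = L/(kA) = 0.0059/(14.1×30) = 1.395×10^-5 K/W
R_outer film = 1/(h_o·A) = 1/(7.64×30) = 0.004363 K/W
R_total = 0.1092 K/W
Q = ΔT / R_total = 45 / 0.1092

Q ≈ 412 W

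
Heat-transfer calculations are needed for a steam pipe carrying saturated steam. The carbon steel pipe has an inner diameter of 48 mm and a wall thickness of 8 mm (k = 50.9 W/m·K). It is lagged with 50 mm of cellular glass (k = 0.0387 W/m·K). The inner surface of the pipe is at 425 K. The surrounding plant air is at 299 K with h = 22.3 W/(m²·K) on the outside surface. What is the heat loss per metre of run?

q′ ≈ 31.8 W/m

Treating each annulus and film as a series resistance:
R_carbon steel pipe wall = ln(32/24)/(2π×50.9×1) = 8.995×10^-4 K/W
R_cellular glass = ln(82/32)/(2π×0.0387×1) = 3.87 K/W
R_outer film = 1/(h_o·2πr_oL) = 1/(22.3×2π×0.082×1) = 0.08704 K/W
R_total = 3.958 K/W
Q = ΔT/R_total = 126/3.958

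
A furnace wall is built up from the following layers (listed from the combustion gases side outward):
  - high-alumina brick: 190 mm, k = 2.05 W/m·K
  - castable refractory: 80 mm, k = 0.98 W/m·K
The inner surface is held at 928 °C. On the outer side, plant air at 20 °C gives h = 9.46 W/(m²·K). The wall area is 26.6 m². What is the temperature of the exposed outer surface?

Thermal resistances in series:
R_high-alumina brick = L/(kA) = 0.19/(2.05×26.6) = 0.003484 K/W
R_castable refractory = L/(kA) = 0.08/(0.98×26.6) = 0.003069 K/W
R_outer film = 1/(h_o·A) = 1/(9.46×26.6) = 0.003974 K/W
R_total = 0.01053 K/W;  Q = ΔT/R_total = 908/0.01053 = 86250 W
T_interface = T_inner − Q·ΣR(inner→interface) = 928 − 86300×0.006553

T ≈ 363 °C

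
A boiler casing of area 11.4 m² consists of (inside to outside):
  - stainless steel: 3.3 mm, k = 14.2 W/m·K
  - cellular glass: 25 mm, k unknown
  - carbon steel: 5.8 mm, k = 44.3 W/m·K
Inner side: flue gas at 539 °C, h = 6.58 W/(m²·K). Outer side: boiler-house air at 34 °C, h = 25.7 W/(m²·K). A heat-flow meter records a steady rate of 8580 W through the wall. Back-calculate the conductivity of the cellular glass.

Using the resistance-network approach (series):
R_inner film = 1/(h_i·A) = 1/(6.58×11.4) = 0.01333 K/W
R_stainless steel = L/(kA) = 0.0033/(14.2×11.4) = 2.039×10^-5 K/W
R_carbon steel = L/(kA) = 0.0058/(44.3×11.4) = 1.148×10^-5 K/W
R_outer film = 1/(h_o·A) = 1/(25.7×11.4) = 0.003413 K/W
Sum of known resistances R_other = 0.01678 K/W
Total R = ΔT/Q = 505/8580 = 0.05886 K/W
R_cellular glass = R_total − R_other = 0.04208 K/W
k = L/(R·A) = 0.025/(0.04208×11.4)

k ≈ 0.0521 W/(m·K)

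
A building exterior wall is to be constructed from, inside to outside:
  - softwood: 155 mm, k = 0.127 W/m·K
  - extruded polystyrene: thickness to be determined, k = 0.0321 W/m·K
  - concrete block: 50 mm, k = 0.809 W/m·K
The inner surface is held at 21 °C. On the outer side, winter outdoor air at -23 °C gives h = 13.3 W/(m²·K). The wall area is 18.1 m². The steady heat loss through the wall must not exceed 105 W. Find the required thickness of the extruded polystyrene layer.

L ≈ 200 mm

Thermal resistances in series:
R_softwood = L/(kA) = 0.155/(0.127×18.1) = 0.06743 K/W
R_concrete block = L/(kA) = 0.05/(0.809×18.1) = 0.003415 K/W
R_outer film = 1/(h_o·A) = 1/(13.3×18.1) = 0.004154 K/W
Sum of the known resistances R_other = 0.075 K/W
Required total resistance R_tot = ΔT/Q_allow = 44/105 = 0.419 K/W
R_extruded polystyrene = R_tot − R_other = 0.344 K/W
L = R·k·A = 0.344×0.0321×18.1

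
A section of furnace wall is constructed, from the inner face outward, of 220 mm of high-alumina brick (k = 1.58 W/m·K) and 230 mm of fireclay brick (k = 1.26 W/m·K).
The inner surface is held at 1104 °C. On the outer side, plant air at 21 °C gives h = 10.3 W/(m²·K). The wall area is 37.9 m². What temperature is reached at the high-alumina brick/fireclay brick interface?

Model the wall as resistances in series:
R_high-alumina brick = L/(kA) = 0.22/(1.58×37.9) = 0.003674 K/W
R_fireclay brick = L/(kA) = 0.23/(1.26×37.9) = 0.004816 K/W
R_outer film = 1/(h_o·A) = 1/(10.3×37.9) = 0.002562 K/W
R_total = 0.01105 K/W;  Q = ΔT/R_total = 1083/0.01105 = 97990 W
T_interface = T_inner − Q·ΣR(inner→interface) = 1104 − 98000×0.003674

T ≈ 744 °C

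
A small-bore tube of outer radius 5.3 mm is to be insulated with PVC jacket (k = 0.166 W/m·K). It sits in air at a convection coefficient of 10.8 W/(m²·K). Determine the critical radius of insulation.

For a cylinder r_cr = k/h = 0.166/10.8
r_cr = 15.4 mm; since the bare radius (5.3 mm) is below r_cr, adding a thin layer of insulation will *increase* heat loss.

r_cr ≈ 15.4 mm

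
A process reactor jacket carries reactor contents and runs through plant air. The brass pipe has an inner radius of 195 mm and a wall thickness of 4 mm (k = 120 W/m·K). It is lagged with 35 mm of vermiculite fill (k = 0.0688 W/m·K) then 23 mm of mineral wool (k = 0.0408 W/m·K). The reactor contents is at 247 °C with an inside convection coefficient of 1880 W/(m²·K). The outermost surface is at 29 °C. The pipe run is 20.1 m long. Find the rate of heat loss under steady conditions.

For a radial system each layer contributes R = ln(r_out/r_in)/(2πkL); films add R = 1/(hA).
R_inner film = 1/(h_i·2πr₁L) = 1/(1880×2π×0.195×20.1) = 2.16×10^-5 K/W
R_brass pipe wall = ln(199/195)/(2π×120×20.1) = 1.34×10^-6 K/W
R_vermiculite fill = ln(234/199)/(2π×0.0688×20.1) = 0.01865 K/W
R_mineral wool = ln(257/234)/(2π×0.0408×20.1) = 0.0182 K/W
R_total = 0.03686 K/W
Q = ΔT/R_total = 218/0.03686

Q ≈ 5910 W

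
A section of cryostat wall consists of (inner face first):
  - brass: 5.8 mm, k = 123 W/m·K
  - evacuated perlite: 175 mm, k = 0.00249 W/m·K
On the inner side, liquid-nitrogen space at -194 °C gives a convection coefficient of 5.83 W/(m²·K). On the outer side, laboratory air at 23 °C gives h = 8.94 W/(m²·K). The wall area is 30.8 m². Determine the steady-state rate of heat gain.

Series thermal resistances:
R_inner film = 1/(h_i·A) = 1/(5.83×30.8) = 0.005569 K/W
R_brass = L/(kA) = 0.0058/(123×30.8) = 1.531×10^-6 K/W
R_evacuated perlite = L/(kA) = 0.175/(0.00249×30.8) = 2.282 K/W
R_outer film = 1/(h_o·A) = 1/(8.94×30.8) = 0.003632 K/W
R_total = 2.291 K/W
Q = ΔT / R_total = 217 / 2.291

Q ≈ 94.7 W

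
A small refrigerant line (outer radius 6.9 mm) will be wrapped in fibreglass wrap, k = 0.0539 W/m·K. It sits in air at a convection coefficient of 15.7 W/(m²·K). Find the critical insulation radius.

For a cylinder r_cr = k/h = 0.0539/15.7
r_cr = 3.43 mm; since the bare radius (6.9 mm) is above r_cr, any added insulation will reduce heat loss.

r_cr ≈ 3.43 mm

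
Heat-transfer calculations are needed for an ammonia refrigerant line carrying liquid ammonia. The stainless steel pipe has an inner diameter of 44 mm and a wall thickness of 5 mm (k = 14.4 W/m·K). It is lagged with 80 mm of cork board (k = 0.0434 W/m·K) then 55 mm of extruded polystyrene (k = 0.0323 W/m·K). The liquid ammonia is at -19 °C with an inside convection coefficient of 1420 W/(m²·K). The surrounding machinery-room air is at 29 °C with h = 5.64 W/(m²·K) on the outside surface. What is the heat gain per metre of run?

Per-layer cylindrical resistances, series-summed:
R_inner film = 1/(h_i·2πr₁L) = 1/(1420×2π×0.022×1) = 0.005095 K/W
R_stainless steel pipe wall = ln(27/22)/(2π×14.4×1) = 0.002263 K/W
R_cork board = ln(107/27)/(2π×0.0434×1) = 5.05 K/W
R_extruded polystyrene = ln(162/107)/(2π×0.0323×1) = 2.044 K/W
R_outer film = 1/(h_o·2πr_oL) = 1/(5.64×2π×0.162×1) = 0.1742 K/W
R_total = 7.275 K/W
Q = ΔT/R_total = 48/7.275

q′ ≈ 6.6 W/m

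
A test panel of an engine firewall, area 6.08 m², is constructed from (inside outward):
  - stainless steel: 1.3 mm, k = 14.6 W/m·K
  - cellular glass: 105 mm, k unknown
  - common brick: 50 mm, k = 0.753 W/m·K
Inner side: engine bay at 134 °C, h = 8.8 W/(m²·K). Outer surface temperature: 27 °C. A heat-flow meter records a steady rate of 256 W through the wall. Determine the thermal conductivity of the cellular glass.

Using the resistance-network approach (series):
R_inner film = 1/(h_i·A) = 1/(8.8×6.08) = 0.01869 K/W
R_stainless steel = L/(kA) = 0.0013/(14.6×6.08) = 1.464×10^-5 K/W
R_common brick = L/(kA) = 0.05/(0.753×6.08) = 0.01092 K/W
Sum of known resistances R_other = 0.02963 K/W
Total R = ΔT/Q = 107/256 = 0.418 K/W
R_cellular glass = R_total − R_other = 0.3883 K/W
k = L/(R·A) = 0.105/(0.3883×6.08)

k ≈ 0.0445 W/(m·K)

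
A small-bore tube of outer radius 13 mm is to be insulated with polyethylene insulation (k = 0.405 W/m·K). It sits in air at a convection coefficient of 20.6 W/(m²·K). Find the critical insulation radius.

For a cylinder r_cr = k/h = 0.405/20.6
r_cr = 19.7 mm; since the bare radius (13 mm) is below r_cr, adding a thin layer of insulation will *increase* heat loss.

r_cr ≈ 19.7 mm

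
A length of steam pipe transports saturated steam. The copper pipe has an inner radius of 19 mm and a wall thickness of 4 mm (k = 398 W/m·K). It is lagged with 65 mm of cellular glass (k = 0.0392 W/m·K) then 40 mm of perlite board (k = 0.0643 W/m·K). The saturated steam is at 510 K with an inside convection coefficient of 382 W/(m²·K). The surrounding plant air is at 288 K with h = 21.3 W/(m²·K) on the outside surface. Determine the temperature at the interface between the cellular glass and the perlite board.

T ≈ 322 K

Per-layer cylindrical resistances, series-summed:
R_inner film = 1/(h_i·2πr₁L) = 1/(382×2π×0.019×1) = 0.02193 K/W
R_copper pipe wall = ln(23/19)/(2π×398×1) = 7.64×10^-5 K/W
R_cellular glass = ln(88/23)/(2π×0.0392×1) = 5.448 K/W
R_perlite board = ln(128/88)/(2π×0.0643×1) = 0.9274 K/W
R_outer film = 1/(h_o·2πr_oL) = 1/(21.3×2π×0.128×1) = 0.05838 K/W
R_total = 6.456 K/W
Q = ΔT/R_total = 222/6.456
Q = 34.4 W/m
T_interface = T_inner − Q·ΣR(inner→interface) = 510 − 34.4×5.47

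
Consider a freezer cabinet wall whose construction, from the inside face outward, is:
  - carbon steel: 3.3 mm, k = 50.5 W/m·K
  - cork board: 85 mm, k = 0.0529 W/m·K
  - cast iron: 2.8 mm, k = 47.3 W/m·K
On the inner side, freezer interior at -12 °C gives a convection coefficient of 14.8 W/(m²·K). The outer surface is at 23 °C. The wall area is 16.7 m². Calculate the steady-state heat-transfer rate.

Treating each layer as a thermal resistance in series:
R_inner film = 1/(h_i·A) = 1/(14.8×16.7) = 0.004046 K/W
R_carbon steel = L/(kA) = 0.0033/(50.5×16.7) = 3.913×10^-6 K/W
R_cork board = L/(kA) = 0.085/(0.0529×16.7) = 0.09622 K/W
R_cast iron = L/(kA) = 0.0028/(47.3×16.7) = 3.545×10^-6 K/W
R_total = 0.1003 K/W
Q = ΔT / R_total = 35 / 0.1003

Q ≈ 349 W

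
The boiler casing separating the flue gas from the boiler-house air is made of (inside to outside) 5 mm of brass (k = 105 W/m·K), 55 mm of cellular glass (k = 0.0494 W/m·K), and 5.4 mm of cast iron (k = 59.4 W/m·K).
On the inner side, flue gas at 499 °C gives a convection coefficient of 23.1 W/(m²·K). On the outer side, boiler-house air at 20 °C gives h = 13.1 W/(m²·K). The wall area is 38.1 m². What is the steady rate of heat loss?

Q ≈ 14800 W

Using the resistance-network approach (series):
R_inner film = 1/(h_i·A) = 1/(23.1×38.1) = 0.001136 K/W
R_brass = L/(kA) = 0.005/(105×38.1) = 1.25×10^-6 K/W
R_cellular glass = L/(kA) = 0.055/(0.0494×38.1) = 0.02922 K/W
R_cast iron = L/(kA) = 0.0054/(59.4×38.1) = 2.386×10^-6 K/W
R_outer film = 1/(h_o·A) = 1/(13.1×38.1) = 0.002004 K/W
R_total = 0.03237 K/W
Q = ΔT / R_total = 479 / 0.03237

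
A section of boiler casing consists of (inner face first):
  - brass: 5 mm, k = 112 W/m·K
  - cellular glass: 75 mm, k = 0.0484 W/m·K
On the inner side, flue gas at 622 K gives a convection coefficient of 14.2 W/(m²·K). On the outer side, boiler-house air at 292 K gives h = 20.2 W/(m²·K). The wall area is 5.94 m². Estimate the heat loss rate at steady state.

Model the wall as resistances in series:
R_inner film = 1/(h_i·A) = 1/(14.2×5.94) = 0.01186 K/W
R_brass = L/(kA) = 0.005/(112×5.94) = 7.516×10^-6 K/W
R_cellular glass = L/(kA) = 0.075/(0.0484×5.94) = 0.2609 K/W
R_outer film = 1/(h_o·A) = 1/(20.2×5.94) = 0.008334 K/W
R_total = 0.2811 K/W
Q = ΔT / R_total = 330 / 0.2811

Q ≈ 1170 W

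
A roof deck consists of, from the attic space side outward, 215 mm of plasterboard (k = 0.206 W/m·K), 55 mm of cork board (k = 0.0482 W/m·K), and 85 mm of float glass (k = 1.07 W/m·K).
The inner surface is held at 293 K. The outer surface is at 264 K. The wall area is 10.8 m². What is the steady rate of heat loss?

Q ≈ 138 W

Model the wall as resistances in series:
R_plasterboard = L/(kA) = 0.215/(0.206×10.8) = 0.09664 K/W
R_cork board = L/(kA) = 0.055/(0.0482×10.8) = 0.1057 K/W
R_float glass = L/(kA) = 0.085/(1.07×10.8) = 0.007355 K/W
R_total = 0.2096 K/W
Q = ΔT / R_total = 29 / 0.2096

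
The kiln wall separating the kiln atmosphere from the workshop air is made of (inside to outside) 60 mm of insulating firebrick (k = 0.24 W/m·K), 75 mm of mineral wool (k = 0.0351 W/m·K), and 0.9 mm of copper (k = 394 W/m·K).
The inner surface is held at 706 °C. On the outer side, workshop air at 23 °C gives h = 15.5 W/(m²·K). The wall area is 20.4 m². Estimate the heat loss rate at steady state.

Q ≈ 5680 W

Series thermal resistances:
R_insulating firebrick = L/(kA) = 0.06/(0.24×20.4) = 0.01225 K/W
R_mineral wool = L/(kA) = 0.075/(0.0351×20.4) = 0.1047 K/W
R_copper = L/(kA) = 0.0009/(394×20.4) = 1.12×10^-7 K/W
R_outer film = 1/(h_o·A) = 1/(15.5×20.4) = 0.003163 K/W
R_total = 0.1202 K/W
Q = ΔT / R_total = 683 / 0.1202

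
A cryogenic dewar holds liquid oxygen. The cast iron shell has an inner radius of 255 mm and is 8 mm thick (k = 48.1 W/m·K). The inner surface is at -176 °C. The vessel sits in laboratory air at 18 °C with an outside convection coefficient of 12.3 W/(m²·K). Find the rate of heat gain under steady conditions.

Q ≈ 2070 W

For a spherical shell R = (1/r₁ − 1/r₂)/(4πk); film R = 1/(h·4πr²). In series:
R_cast iron shell = (1/0.255 − 1/0.263)/(4π×48.1) = 1.974×10^-4 K/W
R_outer film = 1/(h·4πr_o²) = 1/(12.3×4π×0.263²) = 0.09353 K/W
R_total = 0.09373 K/W
Q = ΔT/R_total = 194/0.09373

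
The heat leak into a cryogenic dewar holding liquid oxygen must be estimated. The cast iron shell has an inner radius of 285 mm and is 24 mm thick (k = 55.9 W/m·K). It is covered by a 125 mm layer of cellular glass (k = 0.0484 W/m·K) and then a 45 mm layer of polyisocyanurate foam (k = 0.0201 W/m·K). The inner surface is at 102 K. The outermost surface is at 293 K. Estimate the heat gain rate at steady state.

For a spherical shell R = (1/r₁ − 1/r₂)/(4πk); film R = 1/(h·4πr²). In series:
R_cast iron shell = (1/0.285 − 1/0.309)/(4π×55.9) = 3.88×10^-4 K/W
R_cellular glass = (1/0.309 − 1/0.434)/(4π×0.0484) = 1.533 K/W
R_polyisocyanurate foam = (1/0.434 − 1/0.479)/(4π×0.0201) = 0.857 K/W
R_total = 2.39 K/W
Q = ΔT/R_total = 191/2.39

Q ≈ 79.9 W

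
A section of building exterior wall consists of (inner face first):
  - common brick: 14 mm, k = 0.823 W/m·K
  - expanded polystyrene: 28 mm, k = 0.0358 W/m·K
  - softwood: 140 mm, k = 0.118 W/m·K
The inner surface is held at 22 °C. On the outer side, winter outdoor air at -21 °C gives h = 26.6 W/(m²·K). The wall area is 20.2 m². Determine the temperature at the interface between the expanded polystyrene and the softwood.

Model the wall as resistances in series:
R_common brick = L/(kA) = 0.014/(0.823×20.2) = 8.421×10^-4 K/W
R_expanded polystyrene = L/(kA) = 0.028/(0.0358×20.2) = 0.03872 K/W
R_softwood = L/(kA) = 0.14/(0.118×20.2) = 0.05873 K/W
R_outer film = 1/(h_o·A) = 1/(26.6×20.2) = 0.001861 K/W
R_total = 0.1002 K/W;  Q = ΔT/R_total = 43/0.1002 = 429.3 W
T_interface = T_inner − Q·ΣR(inner→interface) = 22 − 429×0.03956

T ≈ 5.02 °C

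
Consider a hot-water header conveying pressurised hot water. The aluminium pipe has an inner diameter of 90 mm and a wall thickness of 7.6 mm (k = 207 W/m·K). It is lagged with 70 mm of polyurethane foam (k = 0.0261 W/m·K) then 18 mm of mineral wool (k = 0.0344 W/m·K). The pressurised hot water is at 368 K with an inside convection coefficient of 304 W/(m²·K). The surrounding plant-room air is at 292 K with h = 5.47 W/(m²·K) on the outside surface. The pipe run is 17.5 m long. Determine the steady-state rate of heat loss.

Cylindrical conduction, so R = ln(r₂/r₁)/(2πkL) per layer, in series:
R_inner film = 1/(h_i·2πr₁L) = 1/(304×2π×0.045×17.5) = 6.648×10^-4 K/W
R_aluminium pipe wall = ln(52.6/45)/(2π×207×17.5) = 6.856×10^-6 K/W
R_polyurethane foam = ln(122.6/52.6)/(2π×0.0261×17.5) = 0.2949 K/W
R_mineral wool = ln(140.6/122.6)/(2π×0.0344×17.5) = 0.03622 K/W
R_outer film = 1/(h_o·2πr_oL) = 1/(5.47×2π×0.1406×17.5) = 0.01183 K/W
R_total = 0.3436 K/W
Q = ΔT/R_total = 76/0.3436

Q ≈ 221 W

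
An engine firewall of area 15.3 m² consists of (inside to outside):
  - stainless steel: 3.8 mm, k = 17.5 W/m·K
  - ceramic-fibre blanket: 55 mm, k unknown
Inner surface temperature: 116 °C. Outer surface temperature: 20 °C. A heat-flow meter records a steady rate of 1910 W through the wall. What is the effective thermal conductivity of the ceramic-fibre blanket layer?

k ≈ 0.0715 W/(m·K)

Model the wall as resistances in series:
R_stainless steel = L/(kA) = 0.0038/(17.5×15.3) = 1.419×10^-5 K/W
Sum of known resistances R_other = 1.419×10^-5 K/W
Total R = ΔT/Q = 96/1910 = 0.05026 K/W
R_ceramic-fibre blanket = R_total − R_other = 0.05025 K/W
k = L/(R·A) = 0.055/(0.05025×15.3)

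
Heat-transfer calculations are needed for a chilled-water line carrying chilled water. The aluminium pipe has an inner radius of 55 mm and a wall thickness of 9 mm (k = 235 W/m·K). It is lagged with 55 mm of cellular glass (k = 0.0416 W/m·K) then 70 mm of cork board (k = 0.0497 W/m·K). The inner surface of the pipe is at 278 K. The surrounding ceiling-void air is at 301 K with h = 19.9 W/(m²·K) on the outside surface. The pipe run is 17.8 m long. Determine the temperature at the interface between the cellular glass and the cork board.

For a radial system each layer contributes R = ln(r_out/r_in)/(2πkL); films add R = 1/(hA).
R_aluminium pipe wall = ln(64/55)/(2π×235×17.8) = 5.766×10^-6 K/W
R_cellular glass = ln(119/64)/(2π×0.0416×17.8) = 0.1333 K/W
R_cork board = ln(189/119)/(2π×0.0497×17.8) = 0.08323 K/W
R_outer film = 1/(h_o·2πr_oL) = 1/(19.9×2π×0.189×17.8) = 0.002377 K/W
R_total = 0.2189 K/W
Q = ΔT/R_total = 23/0.2189
Q = 105 W
T_interface = T_inner + Q·ΣR(inner→interface) = 278 + 105×0.1333

T ≈ 292 K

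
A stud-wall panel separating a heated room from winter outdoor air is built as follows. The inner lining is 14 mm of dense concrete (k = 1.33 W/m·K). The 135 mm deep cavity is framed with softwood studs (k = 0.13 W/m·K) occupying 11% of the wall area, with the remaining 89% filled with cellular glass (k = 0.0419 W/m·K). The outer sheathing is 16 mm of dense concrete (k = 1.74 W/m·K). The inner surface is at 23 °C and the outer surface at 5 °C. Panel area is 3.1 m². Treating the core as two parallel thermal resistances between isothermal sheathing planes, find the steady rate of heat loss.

Q ≈ 21.2 W

Sheathing layers in series; stud and cavity paths in parallel between them.
R_inner = 0.014/(1.33×3.1) = 0.003396 K/W
R_stud  = 0.135/(0.13×0.11×3.1) = 3.045 K/W
R_cav   = 0.135/(0.0419×0.89×3.1) = 1.168 K/W
1/R_core = 1/R_stud + 1/R_cav → R_core = 0.8441 K/W
R_outer = 0.016/(1.74×3.1) = 0.002966 K/W
R_total = 0.8505 K/W
Q = ΔT/R_total = 18/0.8505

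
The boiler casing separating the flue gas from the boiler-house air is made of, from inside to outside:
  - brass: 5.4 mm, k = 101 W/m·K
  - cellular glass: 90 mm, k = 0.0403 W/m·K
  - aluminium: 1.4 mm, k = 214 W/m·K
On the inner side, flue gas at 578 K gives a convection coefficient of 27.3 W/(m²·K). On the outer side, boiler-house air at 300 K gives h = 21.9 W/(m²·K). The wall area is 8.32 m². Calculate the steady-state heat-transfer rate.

Q ≈ 999 W

Treating each layer as a thermal resistance in series:
R_inner film = 1/(h_i·A) = 1/(27.3×8.32) = 0.004403 K/W
R_brass = L/(kA) = 0.0054/(101×8.32) = 6.426×10^-6 K/W
R_cellular glass = L/(kA) = 0.09/(0.0403×8.32) = 0.2684 K/W
R_aluminium = L/(kA) = 0.0014/(214×8.32) = 7.863×10^-7 K/W
R_outer film = 1/(h_o·A) = 1/(21.9×8.32) = 0.005488 K/W
R_total = 0.2783 K/W
Q = ΔT / R_total = 278 / 0.2783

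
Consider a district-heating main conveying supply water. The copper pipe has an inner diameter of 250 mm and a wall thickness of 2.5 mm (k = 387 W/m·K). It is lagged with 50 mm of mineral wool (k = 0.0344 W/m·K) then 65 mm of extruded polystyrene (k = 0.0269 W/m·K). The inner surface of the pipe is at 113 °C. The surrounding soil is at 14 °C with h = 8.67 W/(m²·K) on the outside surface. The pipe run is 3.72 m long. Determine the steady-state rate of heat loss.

Cylindrical conduction, so R = ln(r₂/r₁)/(2πkL) per layer, in series:
R_copper pipe wall = ln(127.5/125)/(2π×387×3.72) = 2.189×10^-6 K/W
R_mineral wool = ln(177.5/127.5)/(2π×0.0344×3.72) = 0.4115 K/W
R_extruded polystyrene = ln(242.5/177.5)/(2π×0.0269×3.72) = 0.4963 K/W
R_outer film = 1/(h_o·2πr_oL) = 1/(8.67×2π×0.2425×3.72) = 0.02035 K/W
R_total = 0.9281 K/W
Q = ΔT/R_total = 99/0.9281

Q ≈ 107 W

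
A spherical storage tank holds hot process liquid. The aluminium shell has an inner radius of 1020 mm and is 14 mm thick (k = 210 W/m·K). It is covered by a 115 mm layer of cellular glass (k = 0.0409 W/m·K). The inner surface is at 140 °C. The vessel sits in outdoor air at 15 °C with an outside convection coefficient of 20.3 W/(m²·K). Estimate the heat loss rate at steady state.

Q ≈ 653 W

Radial (spherical) resistances in series:
R_aluminium shell = (1/1.02 − 1/1.034)/(4π×210) = 5.03×10^-6 K/W
R_cellular glass = (1/1.034 − 1/1.149)/(4π×0.0409) = 0.1883 K/W
R_outer film = 1/(h·4πr_o²) = 1/(20.3×4π×1.149²) = 0.002969 K/W
R_total = 0.1913 K/W
Q = ΔT/R_total = 125/0.1913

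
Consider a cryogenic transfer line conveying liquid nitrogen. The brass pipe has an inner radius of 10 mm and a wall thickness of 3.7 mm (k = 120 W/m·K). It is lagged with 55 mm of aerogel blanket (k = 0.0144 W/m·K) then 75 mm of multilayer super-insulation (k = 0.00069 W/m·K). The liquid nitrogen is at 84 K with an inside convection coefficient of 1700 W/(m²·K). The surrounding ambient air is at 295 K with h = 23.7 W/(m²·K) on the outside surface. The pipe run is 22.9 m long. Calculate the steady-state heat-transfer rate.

Q ≈ 25.7 W

For a radial system each layer contributes R = ln(r_out/r_in)/(2πkL); films add R = 1/(hA).
R_inner film = 1/(h_i·2πr₁L) = 1/(1700×2π×0.01×22.9) = 4.088×10^-4 K/W
R_brass pipe wall = ln(13.7/10)/(2π×120×22.9) = 1.823×10^-5 K/W
R_aerogel blanket = ln(68.7/13.7)/(2π×0.0144×22.9) = 0.7782 K/W
R_multilayer super-insulation = ln(143.7/68.7)/(2π×0.00069×22.9) = 7.433 K/W
R_outer film = 1/(h_o·2πr_oL) = 1/(23.7×2π×0.1437×22.9) = 0.002041 K/W
R_total = 8.214 K/W
Q = ΔT/R_total = 211/8.214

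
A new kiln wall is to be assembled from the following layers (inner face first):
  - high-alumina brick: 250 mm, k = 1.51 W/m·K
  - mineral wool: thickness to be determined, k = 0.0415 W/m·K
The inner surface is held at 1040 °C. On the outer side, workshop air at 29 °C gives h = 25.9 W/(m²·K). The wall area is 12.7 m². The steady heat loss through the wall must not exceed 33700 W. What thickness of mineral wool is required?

Treating each layer as a thermal resistance in series:
R_high-alumina brick = L/(kA) = 0.25/(1.51×12.7) = 0.01304 K/W
R_outer film = 1/(h_o·A) = 1/(25.9×12.7) = 0.00304 K/W
Sum of the known resistances R_other = 0.01608 K/W
Required total resistance R_tot = ΔT/Q_allow = 1011/33700 = 0.03 K/W
R_mineral wool = R_tot − R_other = 0.01392 K/W
L = R·k·A = 0.01392×0.0415×12.7

L ≈ 7.34 mm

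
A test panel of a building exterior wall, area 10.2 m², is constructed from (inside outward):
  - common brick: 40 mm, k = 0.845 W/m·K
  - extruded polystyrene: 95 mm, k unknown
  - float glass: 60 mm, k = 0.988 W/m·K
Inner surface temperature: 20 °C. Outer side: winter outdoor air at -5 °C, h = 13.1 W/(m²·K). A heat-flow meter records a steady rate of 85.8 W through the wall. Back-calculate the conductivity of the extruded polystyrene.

Treating each layer as a thermal resistance in series:
R_common brick = L/(kA) = 0.04/(0.845×10.2) = 0.004641 K/W
R_float glass = L/(kA) = 0.06/(0.988×10.2) = 0.005954 K/W
R_outer film = 1/(h_o·A) = 1/(13.1×10.2) = 0.007484 K/W
Sum of known resistances R_other = 0.01808 K/W
Total R = ΔT/Q = 25/85.8 = 0.2914 K/W
R_extruded polystyrene = R_total − R_other = 0.2733 K/W
k = L/(R·A) = 0.095/(0.2733×10.2)

k ≈ 0.0341 W/(m·K)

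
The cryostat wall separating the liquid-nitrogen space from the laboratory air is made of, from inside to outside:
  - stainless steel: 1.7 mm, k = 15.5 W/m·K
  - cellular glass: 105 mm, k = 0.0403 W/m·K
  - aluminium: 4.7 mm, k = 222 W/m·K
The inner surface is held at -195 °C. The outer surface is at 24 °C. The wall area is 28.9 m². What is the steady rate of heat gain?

Using the resistance-network approach (series):
R_stainless steel = L/(kA) = 0.0017/(15.5×28.9) = 3.795×10^-6 K/W
R_cellular glass = L/(kA) = 0.105/(0.0403×28.9) = 0.09015 K/W
R_aluminium = L/(kA) = 0.0047/(222×28.9) = 7.326×10^-7 K/W
R_total = 0.09016 K/W
Q = ΔT / R_total = 219 / 0.09016

Q ≈ 2430 W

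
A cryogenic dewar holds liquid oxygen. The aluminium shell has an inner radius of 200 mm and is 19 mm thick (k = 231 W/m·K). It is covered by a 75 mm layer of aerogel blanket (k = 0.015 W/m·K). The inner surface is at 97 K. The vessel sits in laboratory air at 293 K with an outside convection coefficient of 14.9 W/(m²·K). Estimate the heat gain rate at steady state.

Q ≈ 31.4 W

Each spherical layer contributes R = (1/r_i − 1/r_o)/(4πk):
R_aluminium shell = (1/0.2 − 1/0.219)/(4π×231) = 1.494×10^-4 K/W
R_aerogel blanket = (1/0.219 − 1/0.294)/(4π×0.015) = 6.18 K/W
R_outer film = 1/(h·4πr_o²) = 1/(14.9×4π×0.294²) = 0.06179 K/W
R_total = 6.242 K/W
Q = ΔT/R_total = 196/6.242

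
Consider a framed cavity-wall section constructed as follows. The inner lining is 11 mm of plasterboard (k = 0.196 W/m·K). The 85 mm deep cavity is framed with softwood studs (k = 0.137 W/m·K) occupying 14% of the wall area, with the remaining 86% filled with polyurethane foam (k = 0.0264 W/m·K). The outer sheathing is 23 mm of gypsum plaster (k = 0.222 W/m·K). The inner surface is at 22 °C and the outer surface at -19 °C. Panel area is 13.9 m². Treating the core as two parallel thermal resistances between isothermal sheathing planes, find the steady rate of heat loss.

Q ≈ 260 W

Sheathing layers in series; stud and cavity paths in parallel between them.
R_inner = 0.011/(0.196×13.9) = 0.004038 K/W
R_stud  = 0.085/(0.137×0.14×13.9) = 0.3188 K/W
R_cav   = 0.085/(0.0264×0.86×13.9) = 0.2693 K/W
1/R_core = 1/R_stud + 1/R_cav → R_core = 0.146 K/W
R_outer = 0.023/(0.222×13.9) = 0.007453 K/W
R_total = 0.1575 K/W
Q = ΔT/R_total = 41/0.1575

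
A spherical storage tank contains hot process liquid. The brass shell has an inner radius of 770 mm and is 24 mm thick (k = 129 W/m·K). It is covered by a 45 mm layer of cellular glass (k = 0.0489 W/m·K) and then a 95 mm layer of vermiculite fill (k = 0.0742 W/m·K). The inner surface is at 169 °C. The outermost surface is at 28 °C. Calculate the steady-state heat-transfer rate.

Radial (spherical) resistances in series:
R_brass shell = (1/0.77 − 1/0.794)/(4π×129) = 2.422×10^-5 K/W
R_cellular glass = (1/0.794 − 1/0.839)/(4π×0.0489) = 0.1099 K/W
R_vermiculite fill = (1/0.839 − 1/0.934)/(4π×0.0742) = 0.13 K/W
R_total = 0.24 K/W
Q = ΔT/R_total = 141/0.24

Q ≈ 588 W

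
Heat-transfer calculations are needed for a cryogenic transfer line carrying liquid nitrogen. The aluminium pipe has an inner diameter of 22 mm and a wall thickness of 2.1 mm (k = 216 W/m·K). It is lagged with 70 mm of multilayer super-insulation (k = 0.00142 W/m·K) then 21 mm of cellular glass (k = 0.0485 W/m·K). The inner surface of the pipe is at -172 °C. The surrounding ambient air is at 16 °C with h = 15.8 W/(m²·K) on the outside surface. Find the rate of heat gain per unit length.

Radial resistances (cylindrical: R_cond = ln(r_o/r_i)/(2πkL), R_conv = 1/(h·2πrL)):
R_aluminium pipe wall = ln(13.1/11)/(2π×216×1) = 1.287×10^-4 K/W
R_multilayer super-insulation = ln(83.1/13.1)/(2π×0.00142×1) = 207.1 K/W
R_cellular glass = ln(104.1/83.1)/(2π×0.0485×1) = 0.7394 K/W
R_outer film = 1/(h_o·2πr_oL) = 1/(15.8×2π×0.1041×1) = 0.09676 K/W
R_total = 207.9 K/W
Q = ΔT/R_total = 188/207.9

q′ ≈ 0.904 W/m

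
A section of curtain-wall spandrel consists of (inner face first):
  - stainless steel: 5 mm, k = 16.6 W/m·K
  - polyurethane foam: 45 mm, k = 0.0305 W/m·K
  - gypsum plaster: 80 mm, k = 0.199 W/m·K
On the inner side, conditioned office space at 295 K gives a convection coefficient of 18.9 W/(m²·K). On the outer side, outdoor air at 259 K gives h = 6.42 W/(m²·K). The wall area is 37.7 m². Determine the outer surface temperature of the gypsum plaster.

T ≈ 262 K

Model the wall as resistances in series:
R_inner film = 1/(h_i·A) = 1/(18.9×37.7) = 0.001403 K/W
R_stainless steel = L/(kA) = 0.005/(16.6×37.7) = 7.99×10^-6 K/W
R_polyurethane foam = L/(kA) = 0.045/(0.0305×37.7) = 0.03914 K/W
R_gypsum plaster = L/(kA) = 0.08/(0.199×37.7) = 0.01066 K/W
R_outer film = 1/(h_o·A) = 1/(6.42×37.7) = 0.004132 K/W
R_total = 0.05534 K/W;  Q = ΔT/R_total = 36/0.05534 = 650.5 W
T_interface = T_inner − Q·ΣR(inner→interface) = 295 − 651×0.05121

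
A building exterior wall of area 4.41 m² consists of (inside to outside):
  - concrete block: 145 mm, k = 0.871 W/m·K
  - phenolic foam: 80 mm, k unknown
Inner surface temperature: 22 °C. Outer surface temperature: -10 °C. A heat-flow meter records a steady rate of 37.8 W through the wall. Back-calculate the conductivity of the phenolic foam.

k ≈ 0.0224 W/(m·K)

Treating each layer as a thermal resistance in series:
R_concrete block = L/(kA) = 0.145/(0.871×4.41) = 0.03775 K/W
Sum of known resistances R_other = 0.03775 K/W
Total R = ΔT/Q = 32/37.8 = 0.8466 K/W
R_phenolic foam = R_total − R_other = 0.8088 K/W
k = L/(R·A) = 0.08/(0.8088×4.41)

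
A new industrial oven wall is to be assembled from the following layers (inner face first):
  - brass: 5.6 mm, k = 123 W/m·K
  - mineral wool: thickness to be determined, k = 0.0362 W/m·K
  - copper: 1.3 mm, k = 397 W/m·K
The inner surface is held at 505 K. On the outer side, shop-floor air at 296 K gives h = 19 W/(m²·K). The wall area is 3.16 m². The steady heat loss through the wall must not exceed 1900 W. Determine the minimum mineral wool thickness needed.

L ≈ 10.7 mm

Using the resistance-network approach (series):
R_brass = L/(kA) = 0.0056/(123×3.16) = 1.441×10^-5 K/W
R_copper = L/(kA) = 0.0013/(397×3.16) = 1.036×10^-6 K/W
R_outer film = 1/(h_o·A) = 1/(19×3.16) = 0.01666 K/W
Sum of the known resistances R_other = 0.01667 K/W
Required total resistance R_tot = ΔT/Q_allow = 209/1900 = 0.11 K/W
R_mineral wool = R_tot − R_other = 0.09333 K/W
L = R·k·A = 0.09333×0.0362×3.16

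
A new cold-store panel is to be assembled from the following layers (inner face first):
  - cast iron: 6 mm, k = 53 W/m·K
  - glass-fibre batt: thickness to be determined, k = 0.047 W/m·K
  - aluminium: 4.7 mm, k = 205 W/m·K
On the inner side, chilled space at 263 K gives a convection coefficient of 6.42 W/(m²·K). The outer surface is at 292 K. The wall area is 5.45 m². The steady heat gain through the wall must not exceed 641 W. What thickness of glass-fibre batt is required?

L ≈ 4.26 mm

Treating each layer as a thermal resistance in series:
R_inner film = 1/(h_i·A) = 1/(6.42×5.45) = 0.02858 K/W
R_cast iron = L/(kA) = 0.006/(53×5.45) = 2.077×10^-5 K/W
R_aluminium = L/(kA) = 0.0047/(205×5.45) = 4.207×10^-6 K/W
Sum of the known resistances R_other = 0.02861 K/W
Required total resistance R_tot = ΔT/Q_allow = 29/641 = 0.04524 K/W
R_glass-fibre batt = R_tot − R_other = 0.01664 K/W
L = R·k·A = 0.01664×0.047×5.45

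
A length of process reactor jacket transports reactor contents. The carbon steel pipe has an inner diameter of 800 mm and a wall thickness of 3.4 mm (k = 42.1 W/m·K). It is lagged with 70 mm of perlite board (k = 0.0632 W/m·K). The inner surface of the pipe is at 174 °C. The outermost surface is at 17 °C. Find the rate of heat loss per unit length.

Cylindrical conduction, so R = ln(r₂/r₁)/(2πkL) per layer, in series:
R_carbon steel pipe wall = ln(403.4/400)/(2π×42.1×1) = 3.2×10^-5 K/W
R_perlite board = ln(473.4/403.4)/(2π×0.0632×1) = 0.403 K/W
R_total = 0.403 K/W
Q = ΔT/R_total = 157/0.403

q′ ≈ 390 W/m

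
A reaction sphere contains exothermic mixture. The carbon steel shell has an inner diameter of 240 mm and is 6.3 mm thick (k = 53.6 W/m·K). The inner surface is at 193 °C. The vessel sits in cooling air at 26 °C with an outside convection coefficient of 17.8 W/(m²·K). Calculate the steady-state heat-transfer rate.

Q ≈ 595 W

Each spherical layer contributes R = (1/r_i − 1/r_o)/(4πk):
R_carbon steel shell = (1/0.12 − 1/0.1263)/(4π×53.6) = 6.171×10^-4 K/W
R_outer film = 1/(h·4πr_o²) = 1/(17.8×4π×0.1263²) = 0.2803 K/W
R_total = 0.2809 K/W
Q = ΔT/R_total = 167/0.2809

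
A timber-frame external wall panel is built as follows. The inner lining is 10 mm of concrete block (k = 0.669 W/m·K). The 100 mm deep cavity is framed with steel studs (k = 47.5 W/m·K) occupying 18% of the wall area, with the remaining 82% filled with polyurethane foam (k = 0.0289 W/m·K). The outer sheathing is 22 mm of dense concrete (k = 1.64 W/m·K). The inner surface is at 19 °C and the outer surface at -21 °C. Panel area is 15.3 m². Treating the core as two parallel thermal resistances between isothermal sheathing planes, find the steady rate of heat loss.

Q ≈ 15300 W

Sheathing layers in series; stud and cavity paths in parallel between them.
R_inner = 0.01/(0.669×15.3) = 9.77×10^-4 K/W
R_stud  = 0.1/(47.5×0.18×15.3) = 7.644×10^-4 K/W
R_cav   = 0.1/(0.0289×0.82×15.3) = 0.2758 K/W
1/R_core = 1/R_stud + 1/R_cav → R_core = 7.623×10^-4 K/W
R_outer = 0.022/(1.64×15.3) = 8.768×10^-4 K/W
R_total = 0.002616 K/W
Q = ΔT/R_total = 40/0.002616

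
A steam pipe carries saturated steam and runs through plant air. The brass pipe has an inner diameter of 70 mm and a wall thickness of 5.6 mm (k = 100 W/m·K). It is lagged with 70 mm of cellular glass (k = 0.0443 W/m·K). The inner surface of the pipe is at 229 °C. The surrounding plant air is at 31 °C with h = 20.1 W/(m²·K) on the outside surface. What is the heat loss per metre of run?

Cylindrical conduction, so R = ln(r₂/r₁)/(2πkL) per layer, in series:
R_brass pipe wall = ln(40.6/35)/(2π×100×1) = 2.362×10^-4 K/W
R_cellular glass = ln(110.6/40.6)/(2π×0.0443×1) = 3.6 K/W
R_outer film = 1/(h_o·2πr_oL) = 1/(20.1×2π×0.1106×1) = 0.07159 K/W
R_total = 3.672 K/W
Q = ΔT/R_total = 198/3.672

q′ ≈ 53.9 W/m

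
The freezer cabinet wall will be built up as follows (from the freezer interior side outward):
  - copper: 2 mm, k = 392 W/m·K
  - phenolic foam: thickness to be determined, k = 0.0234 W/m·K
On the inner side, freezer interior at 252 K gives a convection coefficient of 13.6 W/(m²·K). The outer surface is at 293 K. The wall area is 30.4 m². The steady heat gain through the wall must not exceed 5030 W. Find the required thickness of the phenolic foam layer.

Treating each layer as a thermal resistance in series:
R_inner film = 1/(h_i·A) = 1/(13.6×30.4) = 0.002419 K/W
R_copper = L/(kA) = 0.002/(392×30.4) = 1.678×10^-7 K/W
Sum of the known resistances R_other = 0.002419 K/W
Required total resistance R_tot = ΔT/Q_allow = 41/5030 = 0.008151 K/W
R_phenolic foam = R_tot − R_other = 0.005732 K/W
L = R·k·A = 0.005732×0.0234×30.4

L ≈ 4.08 mm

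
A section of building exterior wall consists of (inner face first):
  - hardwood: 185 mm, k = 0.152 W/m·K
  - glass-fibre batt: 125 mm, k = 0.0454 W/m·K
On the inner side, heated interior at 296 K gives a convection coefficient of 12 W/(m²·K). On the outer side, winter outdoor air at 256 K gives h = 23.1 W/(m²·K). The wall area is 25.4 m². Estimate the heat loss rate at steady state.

Thermal resistances in series:
R_inner film = 1/(h_i·A) = 1/(12×25.4) = 0.003281 K/W
R_hardwood = L/(kA) = 0.185/(0.152×25.4) = 0.04792 K/W
R_glass-fibre batt = L/(kA) = 0.125/(0.0454×25.4) = 0.1084 K/W
R_outer film = 1/(h_o·A) = 1/(23.1×25.4) = 0.001704 K/W
R_total = 0.1613 K/W
Q = ΔT / R_total = 40 / 0.1613

Q ≈ 248 W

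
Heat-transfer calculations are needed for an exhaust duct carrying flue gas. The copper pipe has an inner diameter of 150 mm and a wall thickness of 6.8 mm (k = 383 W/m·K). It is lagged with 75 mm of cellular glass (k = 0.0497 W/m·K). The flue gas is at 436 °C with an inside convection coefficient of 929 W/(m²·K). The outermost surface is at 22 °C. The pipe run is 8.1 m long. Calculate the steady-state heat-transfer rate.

Q ≈ 1610 W

Radial resistances (cylindrical: R_cond = ln(r_o/r_i)/(2πkL), R_conv = 1/(h·2πrL)):
R_inner film = 1/(h_i·2πr₁L) = 1/(929×2π×0.075×8.1) = 2.82×10^-4 K/W
R_copper pipe wall = ln(81.8/75)/(2π×383×8.1) = 4.452×10^-6 K/W
R_cellular glass = ln(156.8/81.8)/(2π×0.0497×8.1) = 0.2573 K/W
R_total = 0.2575 K/W
Q = ΔT/R_total = 414/0.2575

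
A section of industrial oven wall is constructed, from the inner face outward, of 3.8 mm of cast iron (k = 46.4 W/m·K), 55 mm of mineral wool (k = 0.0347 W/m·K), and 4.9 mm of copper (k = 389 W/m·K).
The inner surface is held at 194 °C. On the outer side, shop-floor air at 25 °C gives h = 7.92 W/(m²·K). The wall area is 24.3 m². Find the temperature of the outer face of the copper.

Thermal resistances in series:
R_cast iron = L/(kA) = 0.0038/(46.4×24.3) = 3.37×10^-6 K/W
R_mineral wool = L/(kA) = 0.055/(0.0347×24.3) = 0.06523 K/W
R_copper = L/(kA) = 0.0049/(389×24.3) = 5.184×10^-7 K/W
R_outer film = 1/(h_o·A) = 1/(7.92×24.3) = 0.005196 K/W
R_total = 0.07043 K/W;  Q = ΔT/R_total = 169/0.07043 = 2400 W
T_interface = T_inner − Q·ΣR(inner→interface) = 194 − 2400×0.06523

T ≈ 37.5 °C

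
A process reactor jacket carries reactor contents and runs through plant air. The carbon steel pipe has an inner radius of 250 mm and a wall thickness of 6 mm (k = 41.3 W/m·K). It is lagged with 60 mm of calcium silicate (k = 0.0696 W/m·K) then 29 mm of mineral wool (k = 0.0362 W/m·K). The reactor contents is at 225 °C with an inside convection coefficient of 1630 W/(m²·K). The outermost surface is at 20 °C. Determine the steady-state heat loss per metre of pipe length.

For a radial system each layer contributes R = ln(r_out/r_in)/(2πkL); films add R = 1/(hA).
R_inner film = 1/(h_i·2πr₁L) = 1/(1630×2π×0.25×1) = 3.906×10^-4 K/W
R_carbon steel pipe wall = ln(256/250)/(2π×41.3×1) = 9.139×10^-5 K/W
R_calcium silicate = ln(316/256)/(2π×0.0696×1) = 0.4815 K/W
R_mineral wool = ln(345/316)/(2π×0.0362×1) = 0.386 K/W
R_total = 0.868 K/W
Q = ΔT/R_total = 205/0.868

q′ ≈ 236 W/m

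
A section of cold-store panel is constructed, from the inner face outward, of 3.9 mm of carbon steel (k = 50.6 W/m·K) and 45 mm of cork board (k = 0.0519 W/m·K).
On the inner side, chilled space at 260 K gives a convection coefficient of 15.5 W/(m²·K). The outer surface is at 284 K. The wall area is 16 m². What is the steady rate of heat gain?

Thermal resistances in series:
R_inner film = 1/(h_i·A) = 1/(15.5×16) = 0.004032 K/W
R_carbon steel = L/(kA) = 0.0039/(50.6×16) = 4.817×10^-6 K/W
R_cork board = L/(kA) = 0.045/(0.0519×16) = 0.05419 K/W
R_total = 0.05823 K/W
Q = ΔT / R_total = 24 / 0.05823

Q ≈ 412 W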